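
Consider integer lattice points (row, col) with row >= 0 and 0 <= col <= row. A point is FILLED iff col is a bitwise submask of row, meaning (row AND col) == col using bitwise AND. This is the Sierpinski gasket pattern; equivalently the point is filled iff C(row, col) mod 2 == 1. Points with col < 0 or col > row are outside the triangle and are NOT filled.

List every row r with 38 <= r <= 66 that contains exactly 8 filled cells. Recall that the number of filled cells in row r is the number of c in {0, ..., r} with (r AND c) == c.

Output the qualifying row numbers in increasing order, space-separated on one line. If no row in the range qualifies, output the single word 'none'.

Answer: 38 41 42 44 49 50 52 56

Derivation:
Row r has 2^popcount(r) filled cells, so we need popcount(r) = log2(8) = 3.
Scan r = 38..66 and keep those with exactly 3 one-bits:
r=38=100110 popcount=3 -> KEEP
r=39=100111 popcount=4 -> skip
r=40=101000 popcount=2 -> skip
r=41=101001 popcount=3 -> KEEP
r=42=101010 popcount=3 -> KEEP
r=43=101011 popcount=4 -> skip
r=44=101100 popcount=3 -> KEEP
r=45=101101 popcount=4 -> skip
r=46=101110 popcount=4 -> skip
r=47=101111 popcount=5 -> skip
r=48=110000 popcount=2 -> skip
r=49=110001 popcount=3 -> KEEP
r=50=110010 popcount=3 -> KEEP
r=51=110011 popcount=4 -> skip
r=52=110100 popcount=3 -> KEEP
r=53=110101 popcount=4 -> skip
r=54=110110 popcount=4 -> skip
r=55=110111 popcount=5 -> skip
r=56=111000 popcount=3 -> KEEP
r=57=111001 popcount=4 -> skip
r=58=111010 popcount=4 -> skip
r=59=111011 popcount=5 -> skip
r=60=111100 popcount=4 -> skip
r=61=111101 popcount=5 -> skip
r=62=111110 popcount=5 -> skip
r=63=111111 popcount=6 -> skip
r=64=1000000 popcount=1 -> skip
r=65=1000001 popcount=2 -> skip
r=66=1000010 popcount=2 -> skip
Kept rows: 38 41 42 44 49 50 52 56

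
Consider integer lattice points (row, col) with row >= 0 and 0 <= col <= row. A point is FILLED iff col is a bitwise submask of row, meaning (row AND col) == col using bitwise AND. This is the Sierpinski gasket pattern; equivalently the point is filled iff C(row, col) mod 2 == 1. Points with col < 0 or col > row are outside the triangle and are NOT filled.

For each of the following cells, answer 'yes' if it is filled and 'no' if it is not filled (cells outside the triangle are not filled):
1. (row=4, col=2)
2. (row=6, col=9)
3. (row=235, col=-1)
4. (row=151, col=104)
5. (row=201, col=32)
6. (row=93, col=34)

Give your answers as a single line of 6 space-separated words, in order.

(4,2): row=0b100, col=0b10, row AND col = 0b0 = 0; 0 != 2 -> empty
(6,9): col outside [0, 6] -> not filled
(235,-1): col outside [0, 235] -> not filled
(151,104): row=0b10010111, col=0b1101000, row AND col = 0b0 = 0; 0 != 104 -> empty
(201,32): row=0b11001001, col=0b100000, row AND col = 0b0 = 0; 0 != 32 -> empty
(93,34): row=0b1011101, col=0b100010, row AND col = 0b0 = 0; 0 != 34 -> empty

Answer: no no no no no no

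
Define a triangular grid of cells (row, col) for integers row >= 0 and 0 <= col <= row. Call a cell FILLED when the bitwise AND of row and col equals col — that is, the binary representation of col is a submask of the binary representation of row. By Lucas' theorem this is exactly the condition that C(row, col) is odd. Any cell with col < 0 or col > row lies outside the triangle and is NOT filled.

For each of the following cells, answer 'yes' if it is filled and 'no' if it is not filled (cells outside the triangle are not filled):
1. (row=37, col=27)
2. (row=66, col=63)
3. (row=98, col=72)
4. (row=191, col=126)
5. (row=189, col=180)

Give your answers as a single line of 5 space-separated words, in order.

Answer: no no no no yes

Derivation:
(37,27): row=0b100101, col=0b11011, row AND col = 0b1 = 1; 1 != 27 -> empty
(66,63): row=0b1000010, col=0b111111, row AND col = 0b10 = 2; 2 != 63 -> empty
(98,72): row=0b1100010, col=0b1001000, row AND col = 0b1000000 = 64; 64 != 72 -> empty
(191,126): row=0b10111111, col=0b1111110, row AND col = 0b111110 = 62; 62 != 126 -> empty
(189,180): row=0b10111101, col=0b10110100, row AND col = 0b10110100 = 180; 180 == 180 -> filled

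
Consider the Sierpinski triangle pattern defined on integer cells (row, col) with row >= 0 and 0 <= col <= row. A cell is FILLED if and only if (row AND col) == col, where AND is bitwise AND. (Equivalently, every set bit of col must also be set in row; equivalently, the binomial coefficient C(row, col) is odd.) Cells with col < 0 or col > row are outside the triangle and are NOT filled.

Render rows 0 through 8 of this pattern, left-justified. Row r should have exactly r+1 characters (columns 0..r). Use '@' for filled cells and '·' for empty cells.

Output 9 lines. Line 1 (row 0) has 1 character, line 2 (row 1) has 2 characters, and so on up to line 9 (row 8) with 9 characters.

Answer: @
@@
@·@
@@@@
@···@
@@··@@
@·@·@·@
@@@@@@@@
@·······@

Derivation:
r0=0: @
r1=1: @@
r2=10: @·@
r3=11: @@@@
r4=100: @···@
r5=101: @@··@@
r6=110: @·@·@·@
r7=111: @@@@@@@@
r8=1000: @·······@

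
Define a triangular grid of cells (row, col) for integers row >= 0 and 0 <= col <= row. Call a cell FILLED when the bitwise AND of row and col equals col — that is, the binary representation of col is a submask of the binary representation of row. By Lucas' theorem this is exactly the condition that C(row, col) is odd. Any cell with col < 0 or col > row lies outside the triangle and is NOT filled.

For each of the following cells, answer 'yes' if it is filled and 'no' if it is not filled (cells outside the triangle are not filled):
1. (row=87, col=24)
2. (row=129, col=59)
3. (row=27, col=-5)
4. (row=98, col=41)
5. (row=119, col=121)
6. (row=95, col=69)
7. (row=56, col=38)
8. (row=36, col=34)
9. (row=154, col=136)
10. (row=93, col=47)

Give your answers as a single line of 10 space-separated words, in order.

Answer: no no no no no yes no no yes no

Derivation:
(87,24): row=0b1010111, col=0b11000, row AND col = 0b10000 = 16; 16 != 24 -> empty
(129,59): row=0b10000001, col=0b111011, row AND col = 0b1 = 1; 1 != 59 -> empty
(27,-5): col outside [0, 27] -> not filled
(98,41): row=0b1100010, col=0b101001, row AND col = 0b100000 = 32; 32 != 41 -> empty
(119,121): col outside [0, 119] -> not filled
(95,69): row=0b1011111, col=0b1000101, row AND col = 0b1000101 = 69; 69 == 69 -> filled
(56,38): row=0b111000, col=0b100110, row AND col = 0b100000 = 32; 32 != 38 -> empty
(36,34): row=0b100100, col=0b100010, row AND col = 0b100000 = 32; 32 != 34 -> empty
(154,136): row=0b10011010, col=0b10001000, row AND col = 0b10001000 = 136; 136 == 136 -> filled
(93,47): row=0b1011101, col=0b101111, row AND col = 0b1101 = 13; 13 != 47 -> empty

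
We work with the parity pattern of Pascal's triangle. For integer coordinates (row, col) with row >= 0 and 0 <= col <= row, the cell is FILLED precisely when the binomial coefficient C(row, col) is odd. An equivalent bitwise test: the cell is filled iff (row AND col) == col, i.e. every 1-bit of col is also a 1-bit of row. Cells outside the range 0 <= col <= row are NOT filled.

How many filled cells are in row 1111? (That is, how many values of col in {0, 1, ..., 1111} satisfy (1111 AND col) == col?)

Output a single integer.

1111 in binary = 10001010111
popcount(1111) = number of 1-bits in 10001010111 = 6
A col c satisfies (1111 AND c) == c iff every set bit of c is also set in 1111; each of the 6 set bits of 1111 can independently be on or off in c.
count = 2^6 = 64

Answer: 64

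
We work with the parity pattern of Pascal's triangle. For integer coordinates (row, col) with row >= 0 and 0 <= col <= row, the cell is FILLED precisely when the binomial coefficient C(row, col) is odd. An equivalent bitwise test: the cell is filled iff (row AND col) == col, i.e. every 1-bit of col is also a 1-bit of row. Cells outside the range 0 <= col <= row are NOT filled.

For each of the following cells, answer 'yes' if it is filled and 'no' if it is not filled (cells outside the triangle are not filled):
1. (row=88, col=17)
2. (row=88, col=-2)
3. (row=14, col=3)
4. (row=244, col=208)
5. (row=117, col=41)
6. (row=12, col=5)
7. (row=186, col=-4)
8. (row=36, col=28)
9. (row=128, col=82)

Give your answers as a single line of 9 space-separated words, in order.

(88,17): row=0b1011000, col=0b10001, row AND col = 0b10000 = 16; 16 != 17 -> empty
(88,-2): col outside [0, 88] -> not filled
(14,3): row=0b1110, col=0b11, row AND col = 0b10 = 2; 2 != 3 -> empty
(244,208): row=0b11110100, col=0b11010000, row AND col = 0b11010000 = 208; 208 == 208 -> filled
(117,41): row=0b1110101, col=0b101001, row AND col = 0b100001 = 33; 33 != 41 -> empty
(12,5): row=0b1100, col=0b101, row AND col = 0b100 = 4; 4 != 5 -> empty
(186,-4): col outside [0, 186] -> not filled
(36,28): row=0b100100, col=0b11100, row AND col = 0b100 = 4; 4 != 28 -> empty
(128,82): row=0b10000000, col=0b1010010, row AND col = 0b0 = 0; 0 != 82 -> empty

Answer: no no no yes no no no no no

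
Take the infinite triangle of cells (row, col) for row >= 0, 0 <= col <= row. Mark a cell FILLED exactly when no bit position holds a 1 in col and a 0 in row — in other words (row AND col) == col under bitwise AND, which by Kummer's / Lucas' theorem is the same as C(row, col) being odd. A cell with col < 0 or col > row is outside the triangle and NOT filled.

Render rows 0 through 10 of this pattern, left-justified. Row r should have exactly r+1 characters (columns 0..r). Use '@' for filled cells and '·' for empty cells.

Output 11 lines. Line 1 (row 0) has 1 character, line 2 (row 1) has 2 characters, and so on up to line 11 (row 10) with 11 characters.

r0=0: @
r1=1: @@
r2=10: @·@
r3=11: @@@@
r4=100: @···@
r5=101: @@··@@
r6=110: @·@·@·@
r7=111: @@@@@@@@
r8=1000: @·······@
r9=1001: @@······@@
r10=1010: @·@·····@·@

Answer: @
@@
@·@
@@@@
@···@
@@··@@
@·@·@·@
@@@@@@@@
@·······@
@@······@@
@·@·····@·@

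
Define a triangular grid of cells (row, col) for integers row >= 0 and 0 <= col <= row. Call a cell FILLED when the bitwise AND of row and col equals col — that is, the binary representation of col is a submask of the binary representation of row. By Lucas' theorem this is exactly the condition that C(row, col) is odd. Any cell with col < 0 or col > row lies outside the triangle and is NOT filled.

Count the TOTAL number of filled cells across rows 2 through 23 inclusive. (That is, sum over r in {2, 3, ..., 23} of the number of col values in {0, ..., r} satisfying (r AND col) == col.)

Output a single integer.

r2=10 pc1: +2 =2
r3=11 pc2: +4 =6
r4=100 pc1: +2 =8
r5=101 pc2: +4 =12
r6=110 pc2: +4 =16
r7=111 pc3: +8 =24
r8=1000 pc1: +2 =26
r9=1001 pc2: +4 =30
r10=1010 pc2: +4 =34
r11=1011 pc3: +8 =42
r12=1100 pc2: +4 =46
r13=1101 pc3: +8 =54
r14=1110 pc3: +8 =62
r15=1111 pc4: +16 =78
r16=10000 pc1: +2 =80
r17=10001 pc2: +4 =84
r18=10010 pc2: +4 =88
r19=10011 pc3: +8 =96
r20=10100 pc2: +4 =100
r21=10101 pc3: +8 =108
r22=10110 pc3: +8 =116
r23=10111 pc4: +16 =132

Answer: 132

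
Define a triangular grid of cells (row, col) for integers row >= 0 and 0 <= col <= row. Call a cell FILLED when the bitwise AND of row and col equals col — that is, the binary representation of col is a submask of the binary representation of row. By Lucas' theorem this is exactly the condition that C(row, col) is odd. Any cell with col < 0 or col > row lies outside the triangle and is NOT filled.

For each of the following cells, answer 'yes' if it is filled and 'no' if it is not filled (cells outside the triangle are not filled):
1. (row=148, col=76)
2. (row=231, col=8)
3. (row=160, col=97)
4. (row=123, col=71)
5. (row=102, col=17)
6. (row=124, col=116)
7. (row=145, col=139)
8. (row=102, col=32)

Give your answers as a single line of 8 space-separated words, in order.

(148,76): row=0b10010100, col=0b1001100, row AND col = 0b100 = 4; 4 != 76 -> empty
(231,8): row=0b11100111, col=0b1000, row AND col = 0b0 = 0; 0 != 8 -> empty
(160,97): row=0b10100000, col=0b1100001, row AND col = 0b100000 = 32; 32 != 97 -> empty
(123,71): row=0b1111011, col=0b1000111, row AND col = 0b1000011 = 67; 67 != 71 -> empty
(102,17): row=0b1100110, col=0b10001, row AND col = 0b0 = 0; 0 != 17 -> empty
(124,116): row=0b1111100, col=0b1110100, row AND col = 0b1110100 = 116; 116 == 116 -> filled
(145,139): row=0b10010001, col=0b10001011, row AND col = 0b10000001 = 129; 129 != 139 -> empty
(102,32): row=0b1100110, col=0b100000, row AND col = 0b100000 = 32; 32 == 32 -> filled

Answer: no no no no no yes no yes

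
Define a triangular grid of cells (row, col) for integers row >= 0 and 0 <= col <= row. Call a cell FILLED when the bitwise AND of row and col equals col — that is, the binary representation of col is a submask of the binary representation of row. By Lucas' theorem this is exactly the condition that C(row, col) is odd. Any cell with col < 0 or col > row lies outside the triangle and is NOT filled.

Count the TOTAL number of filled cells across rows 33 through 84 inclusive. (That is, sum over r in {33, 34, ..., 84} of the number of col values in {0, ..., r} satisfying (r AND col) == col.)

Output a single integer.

Answer: 690

Derivation:
r33=100001 pc2: +4 =4
r34=100010 pc2: +4 =8
r35=100011 pc3: +8 =16
r36=100100 pc2: +4 =20
r37=100101 pc3: +8 =28
r38=100110 pc3: +8 =36
r39=100111 pc4: +16 =52
r40=101000 pc2: +4 =56
r41=101001 pc3: +8 =64
r42=101010 pc3: +8 =72
r43=101011 pc4: +16 =88
r44=101100 pc3: +8 =96
r45=101101 pc4: +16 =112
r46=101110 pc4: +16 =128
r47=101111 pc5: +32 =160
r48=110000 pc2: +4 =164
r49=110001 pc3: +8 =172
r50=110010 pc3: +8 =180
r51=110011 pc4: +16 =196
r52=110100 pc3: +8 =204
r53=110101 pc4: +16 =220
r54=110110 pc4: +16 =236
r55=110111 pc5: +32 =268
r56=111000 pc3: +8 =276
r57=111001 pc4: +16 =292
r58=111010 pc4: +16 =308
r59=111011 pc5: +32 =340
r60=111100 pc4: +16 =356
r61=111101 pc5: +32 =388
r62=111110 pc5: +32 =420
r63=111111 pc6: +64 =484
r64=1000000 pc1: +2 =486
r65=1000001 pc2: +4 =490
r66=1000010 pc2: +4 =494
r67=1000011 pc3: +8 =502
r68=1000100 pc2: +4 =506
r69=1000101 pc3: +8 =514
r70=1000110 pc3: +8 =522
r71=1000111 pc4: +16 =538
r72=1001000 pc2: +4 =542
r73=1001001 pc3: +8 =550
r74=1001010 pc3: +8 =558
r75=1001011 pc4: +16 =574
r76=1001100 pc3: +8 =582
r77=1001101 pc4: +16 =598
r78=1001110 pc4: +16 =614
r79=1001111 pc5: +32 =646
r80=1010000 pc2: +4 =650
r81=1010001 pc3: +8 =658
r82=1010010 pc3: +8 =666
r83=1010011 pc4: +16 =682
r84=1010100 pc3: +8 =690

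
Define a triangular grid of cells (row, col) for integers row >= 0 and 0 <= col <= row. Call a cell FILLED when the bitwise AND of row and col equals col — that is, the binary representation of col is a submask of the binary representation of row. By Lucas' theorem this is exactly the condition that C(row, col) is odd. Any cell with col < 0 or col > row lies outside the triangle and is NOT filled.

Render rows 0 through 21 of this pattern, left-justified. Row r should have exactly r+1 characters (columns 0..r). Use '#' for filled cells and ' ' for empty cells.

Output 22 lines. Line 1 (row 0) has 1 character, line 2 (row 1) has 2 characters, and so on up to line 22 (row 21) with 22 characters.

Answer: #
##
# #
####
#   #
##  ##
# # # #
########
#       #
##      ##
# #     # #
####    ####
#   #   #   #
##  ##  ##  ##
# # # # # # # #
################
#               #
##              ##
# #             # #
####            ####
#   #           #   #
##  ##          ##  ##

Derivation:
r0=0: #
r1=1: ##
r2=10: # #
r3=11: ####
r4=100: #   #
r5=101: ##  ##
r6=110: # # # #
r7=111: ########
r8=1000: #       #
r9=1001: ##      ##
r10=1010: # #     # #
r11=1011: ####    ####
r12=1100: #   #   #   #
r13=1101: ##  ##  ##  ##
r14=1110: # # # # # # # #
r15=1111: ################
r16=10000: #               #
r17=10001: ##              ##
r18=10010: # #             # #
r19=10011: ####            ####
r20=10100: #   #           #   #
r21=10101: ##  ##          ##  ##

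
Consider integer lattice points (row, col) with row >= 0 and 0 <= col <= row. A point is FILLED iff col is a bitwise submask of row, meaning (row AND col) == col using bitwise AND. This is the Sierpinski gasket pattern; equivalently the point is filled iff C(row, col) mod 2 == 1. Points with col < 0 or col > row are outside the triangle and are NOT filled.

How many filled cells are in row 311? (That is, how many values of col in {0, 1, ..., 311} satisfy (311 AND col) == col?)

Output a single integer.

311 in binary = 100110111
popcount(311) = number of 1-bits in 100110111 = 6
A col c satisfies (311 AND c) == c iff every set bit of c is also set in 311; each of the 6 set bits of 311 can independently be on or off in c.
count = 2^6 = 64

Answer: 64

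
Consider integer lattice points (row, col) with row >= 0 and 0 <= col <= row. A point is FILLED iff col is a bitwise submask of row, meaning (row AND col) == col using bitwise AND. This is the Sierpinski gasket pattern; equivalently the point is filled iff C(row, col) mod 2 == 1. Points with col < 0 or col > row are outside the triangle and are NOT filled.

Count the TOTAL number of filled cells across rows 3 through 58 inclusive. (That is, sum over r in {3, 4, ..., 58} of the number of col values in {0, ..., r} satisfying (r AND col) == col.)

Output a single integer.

r3=11 pc2: +4 =4
r4=100 pc1: +2 =6
r5=101 pc2: +4 =10
r6=110 pc2: +4 =14
r7=111 pc3: +8 =22
r8=1000 pc1: +2 =24
r9=1001 pc2: +4 =28
r10=1010 pc2: +4 =32
r11=1011 pc3: +8 =40
r12=1100 pc2: +4 =44
r13=1101 pc3: +8 =52
r14=1110 pc3: +8 =60
r15=1111 pc4: +16 =76
r16=10000 pc1: +2 =78
r17=10001 pc2: +4 =82
r18=10010 pc2: +4 =86
r19=10011 pc3: +8 =94
r20=10100 pc2: +4 =98
r21=10101 pc3: +8 =106
r22=10110 pc3: +8 =114
r23=10111 pc4: +16 =130
r24=11000 pc2: +4 =134
r25=11001 pc3: +8 =142
r26=11010 pc3: +8 =150
r27=11011 pc4: +16 =166
r28=11100 pc3: +8 =174
r29=11101 pc4: +16 =190
r30=11110 pc4: +16 =206
r31=11111 pc5: +32 =238
r32=100000 pc1: +2 =240
r33=100001 pc2: +4 =244
r34=100010 pc2: +4 =248
r35=100011 pc3: +8 =256
r36=100100 pc2: +4 =260
r37=100101 pc3: +8 =268
r38=100110 pc3: +8 =276
r39=100111 pc4: +16 =292
r40=101000 pc2: +4 =296
r41=101001 pc3: +8 =304
r42=101010 pc3: +8 =312
r43=101011 pc4: +16 =328
r44=101100 pc3: +8 =336
r45=101101 pc4: +16 =352
r46=101110 pc4: +16 =368
r47=101111 pc5: +32 =400
r48=110000 pc2: +4 =404
r49=110001 pc3: +8 =412
r50=110010 pc3: +8 =420
r51=110011 pc4: +16 =436
r52=110100 pc3: +8 =444
r53=110101 pc4: +16 =460
r54=110110 pc4: +16 =476
r55=110111 pc5: +32 =508
r56=111000 pc3: +8 =516
r57=111001 pc4: +16 =532
r58=111010 pc4: +16 =548

Answer: 548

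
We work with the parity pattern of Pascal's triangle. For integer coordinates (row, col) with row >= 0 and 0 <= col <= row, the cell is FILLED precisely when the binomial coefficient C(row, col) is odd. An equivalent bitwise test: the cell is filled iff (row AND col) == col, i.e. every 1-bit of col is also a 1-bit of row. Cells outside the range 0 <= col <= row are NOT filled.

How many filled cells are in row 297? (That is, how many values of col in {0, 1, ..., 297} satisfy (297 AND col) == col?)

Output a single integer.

297 in binary = 100101001
popcount(297) = number of 1-bits in 100101001 = 4
A col c satisfies (297 AND c) == c iff every set bit of c is also set in 297; each of the 4 set bits of 297 can independently be on or off in c.
count = 2^4 = 16

Answer: 16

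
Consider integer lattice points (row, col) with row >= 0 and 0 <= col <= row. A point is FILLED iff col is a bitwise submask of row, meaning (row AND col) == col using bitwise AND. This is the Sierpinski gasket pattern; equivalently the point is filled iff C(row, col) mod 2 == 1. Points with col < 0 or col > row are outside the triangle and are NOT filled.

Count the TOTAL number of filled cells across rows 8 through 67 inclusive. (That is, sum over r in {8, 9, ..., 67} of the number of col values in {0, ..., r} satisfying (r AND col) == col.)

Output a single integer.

r8=1000 pc1: +2 =2
r9=1001 pc2: +4 =6
r10=1010 pc2: +4 =10
r11=1011 pc3: +8 =18
r12=1100 pc2: +4 =22
r13=1101 pc3: +8 =30
r14=1110 pc3: +8 =38
r15=1111 pc4: +16 =54
r16=10000 pc1: +2 =56
r17=10001 pc2: +4 =60
r18=10010 pc2: +4 =64
r19=10011 pc3: +8 =72
r20=10100 pc2: +4 =76
r21=10101 pc3: +8 =84
r22=10110 pc3: +8 =92
r23=10111 pc4: +16 =108
r24=11000 pc2: +4 =112
r25=11001 pc3: +8 =120
r26=11010 pc3: +8 =128
r27=11011 pc4: +16 =144
r28=11100 pc3: +8 =152
r29=11101 pc4: +16 =168
r30=11110 pc4: +16 =184
r31=11111 pc5: +32 =216
r32=100000 pc1: +2 =218
r33=100001 pc2: +4 =222
r34=100010 pc2: +4 =226
r35=100011 pc3: +8 =234
r36=100100 pc2: +4 =238
r37=100101 pc3: +8 =246
r38=100110 pc3: +8 =254
r39=100111 pc4: +16 =270
r40=101000 pc2: +4 =274
r41=101001 pc3: +8 =282
r42=101010 pc3: +8 =290
r43=101011 pc4: +16 =306
r44=101100 pc3: +8 =314
r45=101101 pc4: +16 =330
r46=101110 pc4: +16 =346
r47=101111 pc5: +32 =378
r48=110000 pc2: +4 =382
r49=110001 pc3: +8 =390
r50=110010 pc3: +8 =398
r51=110011 pc4: +16 =414
r52=110100 pc3: +8 =422
r53=110101 pc4: +16 =438
r54=110110 pc4: +16 =454
r55=110111 pc5: +32 =486
r56=111000 pc3: +8 =494
r57=111001 pc4: +16 =510
r58=111010 pc4: +16 =526
r59=111011 pc5: +32 =558
r60=111100 pc4: +16 =574
r61=111101 pc5: +32 =606
r62=111110 pc5: +32 =638
r63=111111 pc6: +64 =702
r64=1000000 pc1: +2 =704
r65=1000001 pc2: +4 =708
r66=1000010 pc2: +4 =712
r67=1000011 pc3: +8 =720

Answer: 720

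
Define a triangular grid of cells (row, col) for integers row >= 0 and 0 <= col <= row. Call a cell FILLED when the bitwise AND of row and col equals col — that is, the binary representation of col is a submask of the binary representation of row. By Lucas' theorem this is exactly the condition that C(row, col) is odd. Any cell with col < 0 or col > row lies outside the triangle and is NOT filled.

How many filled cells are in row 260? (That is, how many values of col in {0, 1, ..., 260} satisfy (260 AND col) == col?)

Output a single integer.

Answer: 4

Derivation:
260 in binary = 100000100
popcount(260) = number of 1-bits in 100000100 = 2
A col c satisfies (260 AND c) == c iff every set bit of c is also set in 260; each of the 2 set bits of 260 can independently be on or off in c.
count = 2^2 = 4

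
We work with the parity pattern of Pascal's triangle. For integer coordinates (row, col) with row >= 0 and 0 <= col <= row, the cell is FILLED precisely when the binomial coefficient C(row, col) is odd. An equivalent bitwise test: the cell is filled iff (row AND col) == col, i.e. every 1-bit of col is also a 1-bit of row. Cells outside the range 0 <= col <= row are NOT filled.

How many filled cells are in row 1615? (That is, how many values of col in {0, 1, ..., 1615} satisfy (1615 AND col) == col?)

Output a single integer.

Answer: 128

Derivation:
1615 in binary = 11001001111
popcount(1615) = number of 1-bits in 11001001111 = 7
A col c satisfies (1615 AND c) == c iff every set bit of c is also set in 1615; each of the 7 set bits of 1615 can independently be on or off in c.
count = 2^7 = 128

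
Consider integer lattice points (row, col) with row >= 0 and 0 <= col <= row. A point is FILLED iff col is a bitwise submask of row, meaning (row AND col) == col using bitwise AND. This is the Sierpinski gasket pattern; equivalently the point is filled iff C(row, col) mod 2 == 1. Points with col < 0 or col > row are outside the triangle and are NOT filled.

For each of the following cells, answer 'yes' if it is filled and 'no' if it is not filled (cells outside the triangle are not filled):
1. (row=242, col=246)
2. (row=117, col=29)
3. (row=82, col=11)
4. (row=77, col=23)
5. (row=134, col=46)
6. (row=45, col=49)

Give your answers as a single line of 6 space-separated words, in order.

(242,246): col outside [0, 242] -> not filled
(117,29): row=0b1110101, col=0b11101, row AND col = 0b10101 = 21; 21 != 29 -> empty
(82,11): row=0b1010010, col=0b1011, row AND col = 0b10 = 2; 2 != 11 -> empty
(77,23): row=0b1001101, col=0b10111, row AND col = 0b101 = 5; 5 != 23 -> empty
(134,46): row=0b10000110, col=0b101110, row AND col = 0b110 = 6; 6 != 46 -> empty
(45,49): col outside [0, 45] -> not filled

Answer: no no no no no no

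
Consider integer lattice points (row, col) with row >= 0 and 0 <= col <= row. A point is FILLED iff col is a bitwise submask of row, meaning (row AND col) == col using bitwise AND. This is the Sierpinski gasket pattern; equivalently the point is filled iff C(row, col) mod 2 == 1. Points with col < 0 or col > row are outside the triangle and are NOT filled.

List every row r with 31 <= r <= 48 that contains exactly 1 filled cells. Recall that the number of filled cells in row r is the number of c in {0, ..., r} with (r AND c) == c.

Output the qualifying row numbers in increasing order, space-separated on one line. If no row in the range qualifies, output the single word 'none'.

Answer: none

Derivation:
Row r has 2^popcount(r) filled cells, so we need popcount(r) = log2(1) = 0.
Scan r = 31..48 and keep those with exactly 0 one-bits:
r=31=11111 popcount=5 -> skip
r=32=100000 popcount=1 -> skip
r=33=100001 popcount=2 -> skip
r=34=100010 popcount=2 -> skip
r=35=100011 popcount=3 -> skip
r=36=100100 popcount=2 -> skip
r=37=100101 popcount=3 -> skip
r=38=100110 popcount=3 -> skip
r=39=100111 popcount=4 -> skip
r=40=101000 popcount=2 -> skip
r=41=101001 popcount=3 -> skip
r=42=101010 popcount=3 -> skip
r=43=101011 popcount=4 -> skip
r=44=101100 popcount=3 -> skip
r=45=101101 popcount=4 -> skip
r=46=101110 popcount=4 -> skip
r=47=101111 popcount=5 -> skip
r=48=110000 popcount=2 -> skip
Kept rows: none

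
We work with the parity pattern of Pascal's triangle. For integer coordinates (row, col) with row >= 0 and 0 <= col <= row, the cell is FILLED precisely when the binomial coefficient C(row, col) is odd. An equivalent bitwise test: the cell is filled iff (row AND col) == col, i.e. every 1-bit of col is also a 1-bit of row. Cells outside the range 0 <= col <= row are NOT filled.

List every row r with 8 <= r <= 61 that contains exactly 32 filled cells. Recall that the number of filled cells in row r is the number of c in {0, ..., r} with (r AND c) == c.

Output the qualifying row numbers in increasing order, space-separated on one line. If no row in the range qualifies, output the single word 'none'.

Answer: 31 47 55 59 61

Derivation:
Row r has 2^popcount(r) filled cells, so we need popcount(r) = log2(32) = 5.
Scan r = 8..61 and keep those with exactly 5 one-bits:
r=8=1000 popcount=1 -> skip
r=9=1001 popcount=2 -> skip
r=10=1010 popcount=2 -> skip
r=11=1011 popcount=3 -> skip
r=12=1100 popcount=2 -> skip
r=13=1101 popcount=3 -> skip
r=14=1110 popcount=3 -> skip
r=15=1111 popcount=4 -> skip
r=16=10000 popcount=1 -> skip
r=17=10001 popcount=2 -> skip
r=18=10010 popcount=2 -> skip
r=19=10011 popcount=3 -> skip
r=20=10100 popcount=2 -> skip
r=21=10101 popcount=3 -> skip
r=22=10110 popcount=3 -> skip
r=23=10111 popcount=4 -> skip
r=24=11000 popcount=2 -> skip
r=25=11001 popcount=3 -> skip
r=26=11010 popcount=3 -> skip
r=27=11011 popcount=4 -> skip
r=28=11100 popcount=3 -> skip
r=29=11101 popcount=4 -> skip
r=30=11110 popcount=4 -> skip
r=31=11111 popcount=5 -> KEEP
r=32=100000 popcount=1 -> skip
r=33=100001 popcount=2 -> skip
r=34=100010 popcount=2 -> skip
r=35=100011 popcount=3 -> skip
r=36=100100 popcount=2 -> skip
r=37=100101 popcount=3 -> skip
r=38=100110 popcount=3 -> skip
r=39=100111 popcount=4 -> skip
r=40=101000 popcount=2 -> skip
r=41=101001 popcount=3 -> skip
r=42=101010 popcount=3 -> skip
r=43=101011 popcount=4 -> skip
r=44=101100 popcount=3 -> skip
r=45=101101 popcount=4 -> skip
r=46=101110 popcount=4 -> skip
r=47=101111 popcount=5 -> KEEP
r=48=110000 popcount=2 -> skip
r=49=110001 popcount=3 -> skip
r=50=110010 popcount=3 -> skip
r=51=110011 popcount=4 -> skip
r=52=110100 popcount=3 -> skip
r=53=110101 popcount=4 -> skip
r=54=110110 popcount=4 -> skip
r=55=110111 popcount=5 -> KEEP
r=56=111000 popcount=3 -> skip
r=57=111001 popcount=4 -> skip
r=58=111010 popcount=4 -> skip
r=59=111011 popcount=5 -> KEEP
r=60=111100 popcount=4 -> skip
r=61=111101 popcount=5 -> KEEP
Kept rows: 31 47 55 59 61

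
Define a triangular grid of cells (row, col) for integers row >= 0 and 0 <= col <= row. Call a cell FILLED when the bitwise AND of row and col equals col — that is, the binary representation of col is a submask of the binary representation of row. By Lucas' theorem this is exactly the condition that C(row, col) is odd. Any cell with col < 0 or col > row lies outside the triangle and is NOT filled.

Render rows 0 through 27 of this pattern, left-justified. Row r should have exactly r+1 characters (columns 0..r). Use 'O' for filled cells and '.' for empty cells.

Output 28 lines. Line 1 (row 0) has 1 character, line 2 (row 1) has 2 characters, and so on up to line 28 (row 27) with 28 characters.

r0=0: O
r1=1: OO
r2=10: O.O
r3=11: OOOO
r4=100: O...O
r5=101: OO..OO
r6=110: O.O.O.O
r7=111: OOOOOOOO
r8=1000: O.......O
r9=1001: OO......OO
r10=1010: O.O.....O.O
r11=1011: OOOO....OOOO
r12=1100: O...O...O...O
r13=1101: OO..OO..OO..OO
r14=1110: O.O.O.O.O.O.O.O
r15=1111: OOOOOOOOOOOOOOOO
r16=10000: O...............O
r17=10001: OO..............OO
r18=10010: O.O.............O.O
r19=10011: OOOO............OOOO
r20=10100: O...O...........O...O
r21=10101: OO..OO..........OO..OO
r22=10110: O.O.O.O.........O.O.O.O
r23=10111: OOOOOOOO........OOOOOOOO
r24=11000: O.......O.......O.......O
r25=11001: OO......OO......OO......OO
r26=11010: O.O.....O.O.....O.O.....O.O
r27=11011: OOOO....OOOO....OOOO....OOOO

Answer: O
OO
O.O
OOOO
O...O
OO..OO
O.O.O.O
OOOOOOOO
O.......O
OO......OO
O.O.....O.O
OOOO....OOOO
O...O...O...O
OO..OO..OO..OO
O.O.O.O.O.O.O.O
OOOOOOOOOOOOOOOO
O...............O
OO..............OO
O.O.............O.O
OOOO............OOOO
O...O...........O...O
OO..OO..........OO..OO
O.O.O.O.........O.O.O.O
OOOOOOOO........OOOOOOOO
O.......O.......O.......O
OO......OO......OO......OO
O.O.....O.O.....O.O.....O.O
OOOO....OOOO....OOOO....OOOO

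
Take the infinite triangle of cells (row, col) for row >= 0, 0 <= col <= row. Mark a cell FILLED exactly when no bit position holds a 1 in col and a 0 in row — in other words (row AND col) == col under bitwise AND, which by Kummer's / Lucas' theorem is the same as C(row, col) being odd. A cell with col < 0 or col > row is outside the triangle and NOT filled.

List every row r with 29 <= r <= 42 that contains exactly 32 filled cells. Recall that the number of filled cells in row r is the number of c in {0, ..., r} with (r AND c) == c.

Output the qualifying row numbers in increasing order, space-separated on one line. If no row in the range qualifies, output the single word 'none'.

Answer: 31

Derivation:
Row r has 2^popcount(r) filled cells, so we need popcount(r) = log2(32) = 5.
Scan r = 29..42 and keep those with exactly 5 one-bits:
r=29=11101 popcount=4 -> skip
r=30=11110 popcount=4 -> skip
r=31=11111 popcount=5 -> KEEP
r=32=100000 popcount=1 -> skip
r=33=100001 popcount=2 -> skip
r=34=100010 popcount=2 -> skip
r=35=100011 popcount=3 -> skip
r=36=100100 popcount=2 -> skip
r=37=100101 popcount=3 -> skip
r=38=100110 popcount=3 -> skip
r=39=100111 popcount=4 -> skip
r=40=101000 popcount=2 -> skip
r=41=101001 popcount=3 -> skip
r=42=101010 popcount=3 -> skip
Kept rows: 31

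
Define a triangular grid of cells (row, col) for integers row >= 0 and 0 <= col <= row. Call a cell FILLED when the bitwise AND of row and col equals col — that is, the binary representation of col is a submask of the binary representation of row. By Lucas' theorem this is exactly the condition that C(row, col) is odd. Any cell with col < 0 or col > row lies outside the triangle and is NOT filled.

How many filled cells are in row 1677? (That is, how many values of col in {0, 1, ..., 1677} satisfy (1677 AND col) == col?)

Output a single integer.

Answer: 64

Derivation:
1677 in binary = 11010001101
popcount(1677) = number of 1-bits in 11010001101 = 6
A col c satisfies (1677 AND c) == c iff every set bit of c is also set in 1677; each of the 6 set bits of 1677 can independently be on or off in c.
count = 2^6 = 64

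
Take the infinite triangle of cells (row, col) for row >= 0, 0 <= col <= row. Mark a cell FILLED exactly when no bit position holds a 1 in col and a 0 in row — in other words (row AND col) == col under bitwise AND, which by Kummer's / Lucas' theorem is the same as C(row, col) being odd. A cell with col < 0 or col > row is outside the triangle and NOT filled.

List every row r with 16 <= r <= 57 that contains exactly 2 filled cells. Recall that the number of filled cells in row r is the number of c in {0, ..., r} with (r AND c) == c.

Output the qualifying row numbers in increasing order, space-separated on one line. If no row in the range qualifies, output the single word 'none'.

Answer: 16 32

Derivation:
Row r has 2^popcount(r) filled cells, so we need popcount(r) = log2(2) = 1.
Scan r = 16..57 and keep those with exactly 1 one-bits:
r=16=10000 popcount=1 -> KEEP
r=17=10001 popcount=2 -> skip
r=18=10010 popcount=2 -> skip
r=19=10011 popcount=3 -> skip
r=20=10100 popcount=2 -> skip
r=21=10101 popcount=3 -> skip
r=22=10110 popcount=3 -> skip
r=23=10111 popcount=4 -> skip
r=24=11000 popcount=2 -> skip
r=25=11001 popcount=3 -> skip
r=26=11010 popcount=3 -> skip
r=27=11011 popcount=4 -> skip
r=28=11100 popcount=3 -> skip
r=29=11101 popcount=4 -> skip
r=30=11110 popcount=4 -> skip
r=31=11111 popcount=5 -> skip
r=32=100000 popcount=1 -> KEEP
r=33=100001 popcount=2 -> skip
r=34=100010 popcount=2 -> skip
r=35=100011 popcount=3 -> skip
r=36=100100 popcount=2 -> skip
r=37=100101 popcount=3 -> skip
r=38=100110 popcount=3 -> skip
r=39=100111 popcount=4 -> skip
r=40=101000 popcount=2 -> skip
r=41=101001 popcount=3 -> skip
r=42=101010 popcount=3 -> skip
r=43=101011 popcount=4 -> skip
r=44=101100 popcount=3 -> skip
r=45=101101 popcount=4 -> skip
r=46=101110 popcount=4 -> skip
r=47=101111 popcount=5 -> skip
r=48=110000 popcount=2 -> skip
r=49=110001 popcount=3 -> skip
r=50=110010 popcount=3 -> skip
r=51=110011 popcount=4 -> skip
r=52=110100 popcount=3 -> skip
r=53=110101 popcount=4 -> skip
r=54=110110 popcount=4 -> skip
r=55=110111 popcount=5 -> skip
r=56=111000 popcount=3 -> skip
r=57=111001 popcount=4 -> skip
Kept rows: 16 32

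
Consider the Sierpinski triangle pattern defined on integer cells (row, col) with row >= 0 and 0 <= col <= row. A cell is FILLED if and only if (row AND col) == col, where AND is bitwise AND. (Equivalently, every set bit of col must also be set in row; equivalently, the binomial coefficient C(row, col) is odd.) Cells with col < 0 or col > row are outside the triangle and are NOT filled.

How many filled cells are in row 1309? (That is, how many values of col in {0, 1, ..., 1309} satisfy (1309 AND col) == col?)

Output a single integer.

Answer: 64

Derivation:
1309 in binary = 10100011101
popcount(1309) = number of 1-bits in 10100011101 = 6
A col c satisfies (1309 AND c) == c iff every set bit of c is also set in 1309; each of the 6 set bits of 1309 can independently be on or off in c.
count = 2^6 = 64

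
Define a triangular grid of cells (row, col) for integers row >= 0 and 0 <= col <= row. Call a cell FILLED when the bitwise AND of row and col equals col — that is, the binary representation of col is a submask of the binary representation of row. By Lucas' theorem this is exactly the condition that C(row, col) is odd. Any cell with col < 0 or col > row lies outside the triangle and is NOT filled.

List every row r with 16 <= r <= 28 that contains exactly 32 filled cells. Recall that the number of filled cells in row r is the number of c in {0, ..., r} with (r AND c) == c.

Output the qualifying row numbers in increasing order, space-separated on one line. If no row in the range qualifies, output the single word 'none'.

Row r has 2^popcount(r) filled cells, so we need popcount(r) = log2(32) = 5.
Scan r = 16..28 and keep those with exactly 5 one-bits:
r=16=10000 popcount=1 -> skip
r=17=10001 popcount=2 -> skip
r=18=10010 popcount=2 -> skip
r=19=10011 popcount=3 -> skip
r=20=10100 popcount=2 -> skip
r=21=10101 popcount=3 -> skip
r=22=10110 popcount=3 -> skip
r=23=10111 popcount=4 -> skip
r=24=11000 popcount=2 -> skip
r=25=11001 popcount=3 -> skip
r=26=11010 popcount=3 -> skip
r=27=11011 popcount=4 -> skip
r=28=11100 popcount=3 -> skip
Kept rows: none

Answer: none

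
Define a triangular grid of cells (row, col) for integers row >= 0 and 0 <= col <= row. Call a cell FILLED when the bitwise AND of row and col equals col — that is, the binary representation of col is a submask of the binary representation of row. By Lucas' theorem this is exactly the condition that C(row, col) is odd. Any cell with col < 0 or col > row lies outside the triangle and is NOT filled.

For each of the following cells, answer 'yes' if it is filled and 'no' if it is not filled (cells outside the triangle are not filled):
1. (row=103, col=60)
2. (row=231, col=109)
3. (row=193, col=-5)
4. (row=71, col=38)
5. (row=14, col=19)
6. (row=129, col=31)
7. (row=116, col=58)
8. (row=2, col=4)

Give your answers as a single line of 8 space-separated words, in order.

(103,60): row=0b1100111, col=0b111100, row AND col = 0b100100 = 36; 36 != 60 -> empty
(231,109): row=0b11100111, col=0b1101101, row AND col = 0b1100101 = 101; 101 != 109 -> empty
(193,-5): col outside [0, 193] -> not filled
(71,38): row=0b1000111, col=0b100110, row AND col = 0b110 = 6; 6 != 38 -> empty
(14,19): col outside [0, 14] -> not filled
(129,31): row=0b10000001, col=0b11111, row AND col = 0b1 = 1; 1 != 31 -> empty
(116,58): row=0b1110100, col=0b111010, row AND col = 0b110000 = 48; 48 != 58 -> empty
(2,4): col outside [0, 2] -> not filled

Answer: no no no no no no no no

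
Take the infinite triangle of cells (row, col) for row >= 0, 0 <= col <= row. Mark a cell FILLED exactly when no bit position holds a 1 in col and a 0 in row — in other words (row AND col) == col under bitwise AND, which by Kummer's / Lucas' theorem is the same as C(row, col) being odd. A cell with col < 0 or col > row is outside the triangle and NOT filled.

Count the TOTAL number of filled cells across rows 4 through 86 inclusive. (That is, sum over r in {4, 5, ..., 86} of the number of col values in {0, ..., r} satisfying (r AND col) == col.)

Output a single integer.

Answer: 958

Derivation:
r4=100 pc1: +2 =2
r5=101 pc2: +4 =6
r6=110 pc2: +4 =10
r7=111 pc3: +8 =18
r8=1000 pc1: +2 =20
r9=1001 pc2: +4 =24
r10=1010 pc2: +4 =28
r11=1011 pc3: +8 =36
r12=1100 pc2: +4 =40
r13=1101 pc3: +8 =48
r14=1110 pc3: +8 =56
r15=1111 pc4: +16 =72
r16=10000 pc1: +2 =74
r17=10001 pc2: +4 =78
r18=10010 pc2: +4 =82
r19=10011 pc3: +8 =90
r20=10100 pc2: +4 =94
r21=10101 pc3: +8 =102
r22=10110 pc3: +8 =110
r23=10111 pc4: +16 =126
r24=11000 pc2: +4 =130
r25=11001 pc3: +8 =138
r26=11010 pc3: +8 =146
r27=11011 pc4: +16 =162
r28=11100 pc3: +8 =170
r29=11101 pc4: +16 =186
r30=11110 pc4: +16 =202
r31=11111 pc5: +32 =234
r32=100000 pc1: +2 =236
r33=100001 pc2: +4 =240
r34=100010 pc2: +4 =244
r35=100011 pc3: +8 =252
r36=100100 pc2: +4 =256
r37=100101 pc3: +8 =264
r38=100110 pc3: +8 =272
r39=100111 pc4: +16 =288
r40=101000 pc2: +4 =292
r41=101001 pc3: +8 =300
r42=101010 pc3: +8 =308
r43=101011 pc4: +16 =324
r44=101100 pc3: +8 =332
r45=101101 pc4: +16 =348
r46=101110 pc4: +16 =364
r47=101111 pc5: +32 =396
r48=110000 pc2: +4 =400
r49=110001 pc3: +8 =408
r50=110010 pc3: +8 =416
r51=110011 pc4: +16 =432
r52=110100 pc3: +8 =440
r53=110101 pc4: +16 =456
r54=110110 pc4: +16 =472
r55=110111 pc5: +32 =504
r56=111000 pc3: +8 =512
r57=111001 pc4: +16 =528
r58=111010 pc4: +16 =544
r59=111011 pc5: +32 =576
r60=111100 pc4: +16 =592
r61=111101 pc5: +32 =624
r62=111110 pc5: +32 =656
r63=111111 pc6: +64 =720
r64=1000000 pc1: +2 =722
r65=1000001 pc2: +4 =726
r66=1000010 pc2: +4 =730
r67=1000011 pc3: +8 =738
r68=1000100 pc2: +4 =742
r69=1000101 pc3: +8 =750
r70=1000110 pc3: +8 =758
r71=1000111 pc4: +16 =774
r72=1001000 pc2: +4 =778
r73=1001001 pc3: +8 =786
r74=1001010 pc3: +8 =794
r75=1001011 pc4: +16 =810
r76=1001100 pc3: +8 =818
r77=1001101 pc4: +16 =834
r78=1001110 pc4: +16 =850
r79=1001111 pc5: +32 =882
r80=1010000 pc2: +4 =886
r81=1010001 pc3: +8 =894
r82=1010010 pc3: +8 =902
r83=1010011 pc4: +16 =918
r84=1010100 pc3: +8 =926
r85=1010101 pc4: +16 =942
r86=1010110 pc4: +16 =958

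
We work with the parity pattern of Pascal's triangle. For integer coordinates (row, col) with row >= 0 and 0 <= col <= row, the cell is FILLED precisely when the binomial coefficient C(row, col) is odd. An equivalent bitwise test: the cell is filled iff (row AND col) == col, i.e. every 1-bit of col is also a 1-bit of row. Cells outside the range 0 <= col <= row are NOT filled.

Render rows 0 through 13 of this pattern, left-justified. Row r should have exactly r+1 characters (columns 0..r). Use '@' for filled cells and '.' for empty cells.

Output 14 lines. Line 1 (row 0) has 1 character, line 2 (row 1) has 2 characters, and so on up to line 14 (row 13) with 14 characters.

Answer: @
@@
@.@
@@@@
@...@
@@..@@
@.@.@.@
@@@@@@@@
@.......@
@@......@@
@.@.....@.@
@@@@....@@@@
@...@...@...@
@@..@@..@@..@@

Derivation:
r0=0: @
r1=1: @@
r2=10: @.@
r3=11: @@@@
r4=100: @...@
r5=101: @@..@@
r6=110: @.@.@.@
r7=111: @@@@@@@@
r8=1000: @.......@
r9=1001: @@......@@
r10=1010: @.@.....@.@
r11=1011: @@@@....@@@@
r12=1100: @...@...@...@
r13=1101: @@..@@..@@..@@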